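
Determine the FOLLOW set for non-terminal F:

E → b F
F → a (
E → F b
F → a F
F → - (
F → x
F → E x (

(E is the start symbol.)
{ $, 'b', 'x' }

In E → b F: F is at the end, add FOLLOW(E)
In E → F b: F is followed by b, add FIRST(b) \ {ε} = { 'b' }
In F → a F: F is at the end; this adds FOLLOW(F) to itself — nothing new

The FOLLOW sets referred to above (computed the same way, to a fixed point):
  FOLLOW(E) = { $, 'x' }

Taking the union: FOLLOW(F) = { $, 'b', 'x' }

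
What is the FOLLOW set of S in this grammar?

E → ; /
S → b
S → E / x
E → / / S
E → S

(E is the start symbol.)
To compute FOLLOW(S), find every occurrence of S on a right-hand side N → α S β: add FIRST(β) \ {ε}, and if β is empty or nullable also add FOLLOW(N). Iterate to a fixed point.

In E → / / S: S is at the end, add FOLLOW(E)
In E → S: S is at the end, add FOLLOW(E)

The FOLLOW sets referred to above (computed the same way, to a fixed point):
  FOLLOW(E) = { $, '/' }

Taking the union: FOLLOW(S) = { $, '/' }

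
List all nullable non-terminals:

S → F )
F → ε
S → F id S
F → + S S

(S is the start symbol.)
{ 'F' }

ε-productions: F → ε
So F is immediately nullable.
No further non-terminal can be added: every production for the remaining non-terminals contains a terminal or a non-nullable non-terminal.
Nullable = { 'F' }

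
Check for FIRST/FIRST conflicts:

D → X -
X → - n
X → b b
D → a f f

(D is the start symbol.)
FIRST sets of the non-terminals at (or reachable through a nullable prefix from) the front of some alternative:
  FIRST(X) = { '-', 'b' }

Productions for D:
  D → X -: FIRST = { '-', 'b' }
  D → a f f: FIRST = { 'a' }
Productions for X:
  X → - n: FIRST = { '-' }
  X → b b: FIRST = { 'b' }

All alternatives of each non-terminal have pairwise disjoint FIRST sets.

Answer: No FIRST/FIRST conflicts.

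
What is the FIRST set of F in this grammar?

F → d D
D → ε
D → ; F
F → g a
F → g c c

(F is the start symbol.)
{ 'd', 'g' }

To compute FIRST(F), examine every production with F on the left-hand side, reading each right-hand side left to right until a non-nullable symbol is reached.

From F → d D:
  - d is a terminal: add 'd' and stop
From F → g a:
  - g is a terminal: add 'g' and stop
From F → g c c:
  - g is a terminal: add 'g' and stop

Collecting: FIRST(F) = { 'd', 'g' }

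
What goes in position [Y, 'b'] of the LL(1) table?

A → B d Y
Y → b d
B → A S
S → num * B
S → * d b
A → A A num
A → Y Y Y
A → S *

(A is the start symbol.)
To find M[Y, 'b'], we find productions for Y where 'b' is in the predict set (PREDICT(N → α) = (FIRST(α) \ {ε}) ∪ (FOLLOW(N) if α ⇒* ε)).

Y → b d: PREDICT = { 'b' }
  'b' is in predict set, so this production goes in M[Y, 'b']

M[Y, 'b'] = Y → b d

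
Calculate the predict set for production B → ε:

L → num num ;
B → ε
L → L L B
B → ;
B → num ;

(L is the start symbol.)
PREDICT(B → ε) = (FIRST(RHS) \ {ε}) ∪ (FOLLOW(B) if ε ∈ FIRST(RHS), i.e. RHS ⇒* ε)
The right-hand side is ε (FIRST(ε) = { ε }), so the predict set is FOLLOW(B) = { $, ';', 'num' }
PREDICT(B → ε) = { $, ';', 'num' }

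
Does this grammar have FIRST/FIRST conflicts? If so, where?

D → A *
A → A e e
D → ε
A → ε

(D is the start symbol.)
A FIRST/FIRST conflict occurs when two productions N → α and N → β for the same non-terminal have FIRST(α) ∩ FIRST(β) ≠ ∅ (with ε ∈ FIRST of a nullable right-hand side, so two nullable alternatives also conflict).

FIRST sets of the non-terminals at (or reachable through a nullable prefix from) the front of some alternative:
  FIRST(A) = { 'e', ε }

Productions for D:
  D → A *: FIRST = { '*', 'e' }
  D → ε: FIRST = { ε }
Productions for A:
  A → A e e: FIRST = { 'e' }
  A → ε: FIRST = { ε }

All alternatives of each non-terminal have pairwise disjoint FIRST sets.

Answer: No FIRST/FIRST conflicts.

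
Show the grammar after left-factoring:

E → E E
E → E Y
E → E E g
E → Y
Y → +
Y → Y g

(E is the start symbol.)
Left-factoring transforms A → αβ₁ | αβ₂ into A → αA' and A' → β₁ | β₂
(α is the longest common prefix among the alternatives). Repeat until
no nonterminal has two alternatives with a common prefix.

Round 1: E has alternatives sharing prefix 'E'. Introduce E': E → E E'
  Add: E' → E
  Add: E' → Y
  Add: E' → E g

Round 2: E' has alternatives sharing prefix 'E'. Introduce E'': E' → E E''
  Add: E'' → ε
  Add: E'' → g

No remaining common prefixes — done.

Resulting grammar:
E → E E'
E' → E E''
E'' → ε
E'' → g
E' → Y
E → Y
Y → +
Y → Y g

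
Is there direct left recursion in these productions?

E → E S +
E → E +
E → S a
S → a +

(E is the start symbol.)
Direct left recursion occurs when N → N α for some non-terminal N (the right-hand side begins with the left-hand side itself).

E → E S +: LEFT RECURSIVE (starts with E)
E → E +: LEFT RECURSIVE (starts with E)
E → S a: starts with S
S → a +: starts with a

The grammar has direct left recursion on: E.

Answer: Yes, E is left-recursive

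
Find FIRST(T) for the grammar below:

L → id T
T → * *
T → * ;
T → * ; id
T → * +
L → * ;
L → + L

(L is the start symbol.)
{ '*' }

To compute FIRST(T), examine every production with T on the left-hand side, reading each right-hand side left to right until a non-nullable symbol is reached.

From T → * *:
  - '*' is a terminal: add '*' and stop
From T → * ;:
  - '*' is a terminal: add '*' and stop
From T → * ; id:
  - '*' is a terminal: add '*' and stop
From T → * +:
  - '*' is a terminal: add '*' and stop

Collecting: FIRST(T) = { '*' }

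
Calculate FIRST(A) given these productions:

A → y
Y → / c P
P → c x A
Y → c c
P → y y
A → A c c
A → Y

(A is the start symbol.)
{ '/', 'c', 'y' }

FIRST sets of the other non-terminals involved (by the same procedure, iterated to a fixed point):
  FIRST(Y) = { '/', 'c' }

From A → y:
  - y is a terminal: add 'y' and stop
From A → A c c:
  - A is the symbol being defined: contributes nothing new
    A is not nullable, so stop
From A → Y:
  - Y is a non-terminal: add FIRST(Y) \ {ε} = { '/', 'c' }
    Y is not nullable, so stop

Collecting: FIRST(A) = { '/', 'c', 'y' }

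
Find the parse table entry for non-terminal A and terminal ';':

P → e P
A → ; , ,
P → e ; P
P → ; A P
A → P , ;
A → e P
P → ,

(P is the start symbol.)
To find M[A, ';'], we find productions for A where ';' is in the predict set (PREDICT(N → α) = (FIRST(α) \ {ε}) ∪ (FOLLOW(N) if α ⇒* ε)).

Relevant sets:
  FIRST(P) = { ',', ';', 'e' }

A → ; , ,: PREDICT = { ';' }
  ';' is in predict set, so this production goes in M[A, ';']
A → P , ;: PREDICT = { ',', ';', 'e' }
  ';' is in predict set, so this production goes in M[A, ';']
A → e P: PREDICT = { 'e' }

M[A, ';'] = A → ; , ,, A → P , ;  (a multiply-defined cell — the grammar is not LL(1))

Answer: A → ; , ,, A → P , ;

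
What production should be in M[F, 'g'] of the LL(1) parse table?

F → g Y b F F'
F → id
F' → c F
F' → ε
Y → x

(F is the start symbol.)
To find M[F, 'g'], we find productions for F where 'g' is in the predict set (PREDICT(N → α) = (FIRST(α) \ {ε}) ∪ (FOLLOW(N) if α ⇒* ε)).

F → g Y b F F': PREDICT = { 'g' }
  'g' is in predict set, so this production goes in M[F, 'g']
F → id: PREDICT = { 'id' }

M[F, 'g'] = F → g Y b F F'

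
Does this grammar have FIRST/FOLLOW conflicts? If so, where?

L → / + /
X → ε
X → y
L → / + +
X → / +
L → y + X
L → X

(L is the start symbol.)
No FIRST/FOLLOW conflicts.

Nullable non-terminals: L, X.
FIRST sets used below: FIRST(X) = { '/', 'y', ε }

L: nullable alternative(s) L → X; FOLLOW(L) = { $ }
  L → / + /: FIRST \ {ε} = { '/' } — disjoint from FOLLOW(L)
  L → / + +: FIRST \ {ε} = { '/' } — disjoint from FOLLOW(L)
  L → y + X: FIRST \ {ε} = { 'y' } — disjoint from FOLLOW(L)
  L → X: FIRST \ {ε} = { '/', 'y' } — this is the only nullable alternative, skip

X: nullable alternative(s) X → ε; FOLLOW(X) = { $ }
  X → ε: FIRST \ {ε} = { } — this is the only nullable alternative, skip
  X → y: FIRST \ {ε} = { 'y' } — disjoint from FOLLOW(X)
  X → / +: FIRST \ {ε} = { '/' } — disjoint from FOLLOW(X)

No FIRST/FOLLOW conflicts found.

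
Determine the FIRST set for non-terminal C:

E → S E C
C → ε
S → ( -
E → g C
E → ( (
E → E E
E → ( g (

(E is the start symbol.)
{ ε }

From C → ε:
  - ε-production, so ε ∈ FIRST(C)

Collecting: FIRST(C) = { ε }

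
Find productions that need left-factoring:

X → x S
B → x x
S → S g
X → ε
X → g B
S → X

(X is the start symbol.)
Left-factoring is needed when two productions for the same non-terminal
share a common prefix on the right-hand side.

Productions for X:
  X → x S
  X → ε
  X → g B
Productions for S:
  S → S g
  S → X

No common prefixes found.

Answer: No, left-factoring is not needed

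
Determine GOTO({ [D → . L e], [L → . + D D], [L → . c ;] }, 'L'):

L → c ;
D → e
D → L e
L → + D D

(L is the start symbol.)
GOTO(I, 'L') = CLOSURE({ [A → αX.β] : [A → α.Xβ] ∈ I, X = 'L' })

Items with dot before 'L', with the dot advanced:
  [D → . L e] → [D → L . e]
Closure adds nothing (no advanced item has the dot before a non-terminal).

GOTO = { [D → L . e] }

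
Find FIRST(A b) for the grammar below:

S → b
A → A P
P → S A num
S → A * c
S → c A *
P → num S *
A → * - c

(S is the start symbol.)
{ '*' }

FIRST sets of the non-terminals involved (from the grammar, by fixed-point iteration):
  FIRST(A) = { '*' }

To compute FIRST(A b), process the symbols left to right:
Symbol A is a non-terminal. Add FIRST(A) \ {ε} = { '*' }
A is not nullable (ε ∉ FIRST(A)), so stop here.
FIRST(A b) = { '*' }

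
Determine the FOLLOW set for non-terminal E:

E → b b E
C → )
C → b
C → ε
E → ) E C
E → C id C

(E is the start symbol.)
E is the start symbol, so $ ∈ FOLLOW(E).
In E → b b E: E is at the end; this adds FOLLOW(E) to itself — nothing new
In E → ) E C: E is followed by C, add FIRST(C) \ {ε} = { ')', 'b' }
  C is nullable, so FOLLOW(E) is also included — that is the set being defined, nothing new

Taking the union: FOLLOW(E) = { $, ')', 'b' }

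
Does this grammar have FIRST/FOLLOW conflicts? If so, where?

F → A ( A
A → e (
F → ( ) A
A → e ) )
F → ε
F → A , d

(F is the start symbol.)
No FIRST/FOLLOW conflicts.

Nullable non-terminals: F.
FIRST sets used below: FIRST(A) = { 'e' }

F: nullable alternative(s) F → ε; FOLLOW(F) = { $ }
  F → A ( A: FIRST \ {ε} = { 'e' } — disjoint from FOLLOW(F)
  F → ( ) A: FIRST \ {ε} = { '(' } — disjoint from FOLLOW(F)
  F → ε: FIRST \ {ε} = { } — this is the only nullable alternative, skip
  F → A , d: FIRST \ {ε} = { 'e' } — disjoint from FOLLOW(F)

A has no nullable alternative, so no FIRST/FOLLOW check is needed there.

No FIRST/FOLLOW conflicts found.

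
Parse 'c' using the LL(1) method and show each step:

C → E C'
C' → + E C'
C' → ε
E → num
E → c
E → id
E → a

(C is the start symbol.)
Stack is shown with the top on the left.

Stack   Input  Action
---------------------
C $     c $    output C → E C'
E C' $  c $    output E → c
c C' $  c $    match 'c'
C' $    $      output C' → ε
$       $      accept

The string is accepted.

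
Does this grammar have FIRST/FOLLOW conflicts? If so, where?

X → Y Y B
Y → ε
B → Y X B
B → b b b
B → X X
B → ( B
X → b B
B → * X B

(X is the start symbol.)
Nullable non-terminals: Y.
Y has a nullable alternative but only one production, so nothing to check.

B, X have no nullable alternative, so no FIRST/FOLLOW check is needed there.

No FIRST/FOLLOW conflicts found.

Answer: No FIRST/FOLLOW conflicts.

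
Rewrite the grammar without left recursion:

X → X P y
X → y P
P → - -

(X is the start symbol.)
X → y P X'
X' → P y X'
X' → ε
P → - -

X is directly left-recursive. The standard transformation for
  A → A α₁ | ... | A α_m | β₁ | ... | β_n
is
  A  → β₁ A' | ... | β_n A'
  A' → α₁ A' | ... | α_m A' | ε

X → y P becomes X → y P X'
X → X P y becomes X' → P y X'
Add X' → ε

Productions for other non-terminals are unchanged:
  P → - -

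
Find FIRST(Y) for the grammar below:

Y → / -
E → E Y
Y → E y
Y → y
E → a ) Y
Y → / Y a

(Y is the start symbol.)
{ '/', 'a', 'y' }

FIRST sets of the other non-terminals involved (by the same procedure, iterated to a fixed point):
  FIRST(E) = { 'a' }

From Y → / -:
  - '/' is a terminal: add '/' and stop
From Y → E y:
  - E is a non-terminal: add FIRST(E) \ {ε} = { 'a' }
    E is not nullable, so stop
From Y → y:
  - y is a terminal: add 'y' and stop
From Y → / Y a:
  - '/' is a terminal: add '/' and stop

Collecting: FIRST(Y) = { '/', 'a', 'y' }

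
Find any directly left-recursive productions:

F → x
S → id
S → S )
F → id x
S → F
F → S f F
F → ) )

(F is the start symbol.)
Yes, S is left-recursive

Direct left recursion occurs when N → N α for some non-terminal N (the right-hand side begins with the left-hand side itself).

F → x: starts with x
S → id: starts with id
S → S ): LEFT RECURSIVE (starts with S)
F → id x: starts with id
S → F: starts with F
F → S f F: starts with S
F → ) ): starts with ')'

The grammar has direct left recursion on: S.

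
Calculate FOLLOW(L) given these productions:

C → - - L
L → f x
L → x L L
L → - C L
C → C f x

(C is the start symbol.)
In C → - - L: L is at the end, add FOLLOW(C)
In L → x L L: L is followed by L, add FIRST(L) \ {ε} = { '-', 'f', 'x' }
In L → x L L: L is at the end; this adds FOLLOW(L) to itself — nothing new
In L → - C L: L is at the end; this adds FOLLOW(L) to itself — nothing new

The FOLLOW sets referred to above (computed the same way, to a fixed point):
  FOLLOW(C) = { $, '-', 'f', 'x' }

Taking the union: FOLLOW(L) = { $, '-', 'f', 'x' }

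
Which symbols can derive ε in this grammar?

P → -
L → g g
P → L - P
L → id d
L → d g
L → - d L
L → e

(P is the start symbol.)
There are no ε-productions, so no non-terminal can derive ε.
No non-terminals are nullable.

Answer: None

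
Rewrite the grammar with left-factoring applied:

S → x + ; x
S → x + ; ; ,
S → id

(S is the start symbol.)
S → x + ; S'
S' → x
S' → ; ,
S → id

Left-factoring transforms A → αβ₁ | αβ₂ into A → αA' and A' → β₁ | β₂
(α is the longest common prefix among the alternatives). Repeat until
no nonterminal has two alternatives with a common prefix.

Round 1: S has alternatives sharing prefix 'x + ;'. Introduce S': S → x + ; S'
  Add: S' → x
  Add: S' → ; ,

No remaining common prefixes — done.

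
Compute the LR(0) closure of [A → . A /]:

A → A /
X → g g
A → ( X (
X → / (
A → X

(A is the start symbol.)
{ [A → . ( X (], [A → . A /], [A → . X], [X → . / (], [X → . g g] }

To compute CLOSURE, for each item [A → α.Bβ] where B is a non-terminal, add [B → .γ] for all productions B → γ; repeat for the newly added items until nothing changes.

Start with: [A → . A /]
  [A → . A /] has the dot before A: add [A → . ( X (], [A → . X]
  [A → . X] has the dot before X: add [X → . g g], [X → . / (]
No further items can be added.

CLOSURE = { [A → . ( X (], [A → . A /], [A → . X], [X → . / (], [X → . g g] }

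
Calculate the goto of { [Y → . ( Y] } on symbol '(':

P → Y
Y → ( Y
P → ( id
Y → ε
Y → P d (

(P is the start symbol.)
{ [P → . ( id], [P → . Y], [Y → ( . Y], [Y → . ( Y], [Y → . P d (], [Y → .] }

GOTO(I, '(') = CLOSURE({ [A → αX.β] : [A → α.Xβ] ∈ I, X = '(' })

Items with dot before '(', with the dot advanced:
  [Y → . ( Y] → [Y → ( . Y]
Closure of the advanced items:
  [Y → ( . Y] has the dot before Y: add [Y → . ( Y], [Y → .], [Y → . P d (]
  [Y → . P d (] has the dot before P: add [P → . Y], [P → . ( id]

GOTO = { [P → . ( id], [P → . Y], [Y → ( . Y], [Y → . ( Y], [Y → . P d (], [Y → .] }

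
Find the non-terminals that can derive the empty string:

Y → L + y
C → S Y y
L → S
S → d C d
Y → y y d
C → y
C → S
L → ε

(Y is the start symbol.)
{ 'L' }

A non-terminal is nullable if it can derive ε (the empty string): either it has an ε-production, or it has a production whose right-hand side consists entirely of nullable non-terminals.

ε-productions: L → ε
So L is immediately nullable.
No further non-terminal can be added: every production for the remaining non-terminals contains a terminal or a non-nullable non-terminal.
Nullable = { 'L' }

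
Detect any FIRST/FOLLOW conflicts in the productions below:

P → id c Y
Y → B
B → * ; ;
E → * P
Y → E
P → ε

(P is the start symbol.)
A FIRST/FOLLOW conflict occurs when a non-terminal N has a nullable alternative N → β (β ⇒* ε) and another alternative N → α with FIRST(α) ∩ FOLLOW(N) ≠ ∅: on such a lookahead the parser cannot decide between expanding α and letting N vanish via β.

Nullable non-terminals: P.

P: nullable alternative(s) P → ε; FOLLOW(P) = { $ }
  P → id c Y: FIRST \ {ε} = { 'id' } — disjoint from FOLLOW(P)
  P → ε: FIRST \ {ε} = { } — this is the only nullable alternative, skip

B, E, Y have no nullable alternative, so no FIRST/FOLLOW check is needed there.

No FIRST/FOLLOW conflicts found.

Answer: No FIRST/FOLLOW conflicts.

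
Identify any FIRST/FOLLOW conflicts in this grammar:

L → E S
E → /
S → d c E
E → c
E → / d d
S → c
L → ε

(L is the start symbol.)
No FIRST/FOLLOW conflicts.

A FIRST/FOLLOW conflict occurs when a non-terminal N has a nullable alternative N → β (β ⇒* ε) and another alternative N → α with FIRST(α) ∩ FOLLOW(N) ≠ ∅: on such a lookahead the parser cannot decide between expanding α and letting N vanish via β.

Nullable non-terminals: L.
FIRST sets used below: FIRST(E) = { '/', 'c' }

L: nullable alternative(s) L → ε; FOLLOW(L) = { $ }
  L → E S: FIRST \ {ε} = { '/', 'c' } — disjoint from FOLLOW(L)
  L → ε: FIRST \ {ε} = { } — this is the only nullable alternative, skip

E, S have no nullable alternative, so no FIRST/FOLLOW check is needed there.

No FIRST/FOLLOW conflicts found.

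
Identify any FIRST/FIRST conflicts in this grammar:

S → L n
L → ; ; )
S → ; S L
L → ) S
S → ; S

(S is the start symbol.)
Yes. S → L n / S → ';' S L on { ';' }; S → L n / S → ';' S on { ';' }; S → ';' S L / S → ';' S on { ';' }

FIRST sets of the non-terminals at (or reachable through a nullable prefix from) the front of some alternative:
  FIRST(L) = { ')', ';' }

Productions for S:
  S → L n: FIRST = { ')', ';' }
  S → ; S L: FIRST = { ';' }
  S → ; S: FIRST = { ';' }
Productions for L:
  L → ; ; ): FIRST = { ';' }
  L → ) S: FIRST = { ')' }

Conflict for S: S → L n and S → ; S L
  Overlap: { ';' }
Conflict for S: S → L n and S → ; S
  Overlap: { ';' }
Conflict for S: S → ; S L and S → ; S
  Overlap: { ';' }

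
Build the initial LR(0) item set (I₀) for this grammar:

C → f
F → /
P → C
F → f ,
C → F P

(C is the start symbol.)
{ [C → . F P], [C → . f], [C' → . C], [F → . /], [F → . f ,] }

First, augment the grammar with C' → C
I₀ = CLOSURE({ [C' → . C] }):
  [C' → . C] has the dot before C: add [C → . f], [C → . F P]
  [C → . F P] has the dot before F: add [F → . /], [F → . f ,]
No further items can be added.

I₀ = { [C → . F P], [C → . f], [C' → . C], [F → . /], [F → . f ,] }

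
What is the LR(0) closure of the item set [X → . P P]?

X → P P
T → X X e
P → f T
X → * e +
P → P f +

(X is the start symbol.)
Start with: [X → . P P]
  [X → . P P] has the dot before P: add [P → . f T], [P → . P f +]
No further items can be added.

CLOSURE = { [P → . P f +], [P → . f T], [X → . P P] }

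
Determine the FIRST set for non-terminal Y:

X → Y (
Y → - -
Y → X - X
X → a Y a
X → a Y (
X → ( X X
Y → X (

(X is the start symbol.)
To compute FIRST(Y), examine every production with Y on the left-hand side, reading each right-hand side left to right until a non-nullable symbol is reached.

FIRST sets of the other non-terminals involved (by the same procedure, iterated to a fixed point):
  FIRST(X) = { '(', '-', 'a' }

From Y → - -:
  - '-' is a terminal: add '-' and stop
From Y → X - X:
  - X is a non-terminal: add FIRST(X) \ {ε} = { '(', '-', 'a' }
    X is not nullable, so stop
From Y → X (:
  - X is a non-terminal: add FIRST(X) \ {ε} = { '(', '-', 'a' }
    X is not nullable, so stop

Collecting: FIRST(Y) = { '(', '-', 'a' }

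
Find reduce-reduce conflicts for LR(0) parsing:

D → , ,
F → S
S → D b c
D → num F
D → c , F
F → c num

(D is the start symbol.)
Augment with D' → D and build the canonical LR(0) collection (I0 = CLOSURE({[D' → . D]}), then GOTO on every symbol after a dot until no new states appear). It has 15 states:
  I0: { [D → . , ,], [D → . c , F], [D → . num F], [D' → . D] }  — shift
  I1: { [D → , . ,] }  — shift
  I2: { [D' → D .] }  — accept
  I3: { [D → c . , F] }  — shift
  I4: { [D → . , ,], [D → . c , F], [D → . num F], [D → num . F], [F → . S], [F → . c num], [S → . D b c] }  — shift
  I5: { [S → D . b c] }  — shift
  I6: { [D → num F .] }  — reduce
  I7: { [F → S .] }  — reduce
  I8: { [D → c . , F], [F → c . num] }  — shift
  I9: { [D → . , ,], [D → . c , F], [D → . num F], [D → c , . F], [F → . S], [F → . c num], [S → . D b c] }  — shift
  I10: { [F → c num .] }  — reduce
  I11: { [D → c , F .] }  — reduce
  I12: { [S → D b . c] }  — shift
  I13: { [S → D b c .] }  — reduce
  I14: { [D → , , .] }  — reduce

No state contains more than one complete item.

Answer: No reduce-reduce conflicts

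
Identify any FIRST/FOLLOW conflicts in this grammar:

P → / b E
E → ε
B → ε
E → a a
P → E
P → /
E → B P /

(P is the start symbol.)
Nullable non-terminals: B, E, P.
FIRST sets used below: FIRST(B) = { ε }, FIRST(P) = { '/', 'a', ε }, FIRST(E) = { '/', 'a', ε }
B has a nullable alternative but only one production, so nothing to check.

E: nullable alternative(s) E → ε; FOLLOW(E) = { $, '/' }
  E → ε: FIRST \ {ε} = { } — this is the only nullable alternative, skip
  E → a a: FIRST \ {ε} = { 'a' } — disjoint from FOLLOW(E)
  E → B P /: FIRST \ {ε} = { '/', 'a' } — overlaps FOLLOW(E) on { '/' }: CONFLICT

P: nullable alternative(s) P → E; FOLLOW(P) = { $, '/' }
  P → / b E: FIRST \ {ε} = { '/' } — overlaps FOLLOW(P) on { '/' }: CONFLICT
  P → E: FIRST \ {ε} = { '/', 'a' } — this is the only nullable alternative, skip
  P → /: FIRST \ {ε} = { '/' } — overlaps FOLLOW(P) on { '/' }: CONFLICT

So the grammar has 3 FIRST/FOLLOW conflicts (marked CONFLICT above).

Answer: Yes. P → '/' b E with FOLLOW(P) on { '/' }; P → '/' with FOLLOW(P) on { '/' }; E → B P '/' with FOLLOW(E) on { '/' }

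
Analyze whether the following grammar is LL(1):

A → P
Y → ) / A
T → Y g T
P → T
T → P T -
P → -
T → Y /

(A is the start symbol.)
No. Predict set conflict for T: { ')' }

Relevant sets:
  FIRST(Y) = { ')' }
  FIRST(P) = { ')', '-' }
  FIRST(T) = { ')', '-' }

For T:
  PREDICT(T → Y g T) = { ')' }
  PREDICT(T → P T '-') = { ')', '-' }
  PREDICT(T → Y '/') = { ')' }
For P:
  PREDICT(P → T) = { ')', '-' }
  PREDICT(P → '-') = { '-' }
A, Y have a single production, so nothing to check there.

Conflict found: Predict set conflict for T: { ')' }
The grammar is NOT LL(1).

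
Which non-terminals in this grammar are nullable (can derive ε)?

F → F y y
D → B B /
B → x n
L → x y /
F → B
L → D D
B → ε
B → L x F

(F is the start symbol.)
{ 'B', 'F' }

ε-productions: B → ε
So B is immediately nullable.
F → B: every symbol on the right is nullable, so F is nullable too.
No further non-terminal can be added: every production for the remaining non-terminals contains a terminal or a non-nullable non-terminal.
Nullable = { 'B', 'F' }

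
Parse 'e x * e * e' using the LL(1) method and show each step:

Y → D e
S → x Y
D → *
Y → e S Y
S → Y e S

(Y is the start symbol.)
Stack is shown with the top on the left.

Stack    Input          Action
------------------------------
Y $      e x * e * e $  output Y → e S Y
e S Y $  e x * e * e $  match 'e'
S Y $    x * e * e $    output S → x Y
x Y Y $  x * e * e $    match 'x'
Y Y $    * e * e $      output Y → D e
D e Y $  * e * e $      output D → *
* e Y $  * e * e $      match '*'
e Y $    e * e $        match 'e'
Y $      * e $          output Y → D e
D e $    * e $          output D → *
* e $    * e $          match '*'
e $      e $            match 'e'
$        $              accept

The string is accepted.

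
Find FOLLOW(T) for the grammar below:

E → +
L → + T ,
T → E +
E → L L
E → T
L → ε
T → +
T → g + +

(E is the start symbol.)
{ $, '+', ',' }

To compute FOLLOW(T), find every occurrence of T on a right-hand side N → α T β: add FIRST(β) \ {ε}, and if β is empty or nullable also add FOLLOW(N). Iterate to a fixed point.

In L → + T ,: T is followed by ',', add FIRST(',') \ {ε} = { ',' }
In E → T: T is at the end, add FOLLOW(E)

The FOLLOW sets referred to above (computed the same way, to a fixed point):
  FOLLOW(E) = { $, '+' }

Taking the union: FOLLOW(T) = { $, '+', ',' }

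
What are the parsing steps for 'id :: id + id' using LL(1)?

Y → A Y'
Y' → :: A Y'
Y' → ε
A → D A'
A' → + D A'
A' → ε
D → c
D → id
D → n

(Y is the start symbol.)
LL(1) parsing maintains a stack (initially the start symbol over $) and the input. At each step: if the stack top is a terminal, match it against the current input token; if it is a non-terminal N, replace it with the RHS of M[N, lookahead] (the unique production whose predict set contains the lookahead).

Stack is shown with the top on the left.

Stack        Input            Action
------------------------------------
Y $          id :: id + id $  output Y → A Y'
A Y' $       id :: id + id $  output A → D A'
D A' Y' $    id :: id + id $  output D → id
id A' Y' $   id :: id + id $  match 'id'
A' Y' $      :: id + id $     output A' → ε
Y' $         :: id + id $     output Y' → :: A Y'
:: A Y' $    :: id + id $     match '::'
A Y' $       id + id $        output A → D A'
D A' Y' $    id + id $        output D → id
id A' Y' $   id + id $        match 'id'
A' Y' $      + id $           output A' → + D A'
+ D A' Y' $  + id $           match '+'
D A' Y' $    id $             output D → id
id A' Y' $   id $             match 'id'
A' Y' $      $                output A' → ε
Y' $         $                output Y' → ε
$            $                accept

The string is accepted.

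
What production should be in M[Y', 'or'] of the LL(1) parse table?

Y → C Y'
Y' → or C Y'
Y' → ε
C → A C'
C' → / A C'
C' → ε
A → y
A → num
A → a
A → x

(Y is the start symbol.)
Y' → or C Y'

To find M[Y', 'or'], we find productions for Y' where 'or' is in the predict set (PREDICT(N → α) = (FIRST(α) \ {ε}) ∪ (FOLLOW(N) if α ⇒* ε)).

Relevant sets:
  FOLLOW(Y') = { $ }

Y' → or C Y': PREDICT = { 'or' }
  'or' is in predict set, so this production goes in M[Y', 'or']
Y' → ε: PREDICT = { $ }

M[Y', 'or'] = Y' → or C Y'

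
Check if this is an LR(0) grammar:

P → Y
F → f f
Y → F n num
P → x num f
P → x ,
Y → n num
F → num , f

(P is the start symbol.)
Yes, the grammar is LR(0)

A grammar is LR(0) if no state in the canonical LR(0) collection has:
  - both a shift item (dot before a terminal) and a complete item (shift-reduce conflict), or
  - two or more complete items (reduce-reduce conflict; the accept item [P' → P .] counts as a complete item here).

Augment with P' → P and build the canonical LR(0) collection (I0 = CLOSURE({[P' → . P]}), then GOTO on every symbol after a dot until no new states appear). It has 17 states:
  I0: { [F → . f f], [F → . num , f], [P → . Y], [P → . x ,], [P → . x num f], [P' → . P], [Y → . F n num], [Y → . n num] }  — shift
  I1: { [Y → F . n num] }  — shift
  I2: { [P' → P .] }  — accept
  I3: { [P → Y .] }  — reduce
  I4: { [F → f . f] }  — shift
  I5: { [Y → n . num] }  — shift
  I6: { [F → num . , f] }  — shift
  I7: { [P → x . ,], [P → x . num f] }  — shift
  I8: { [P → x , .] }  — reduce
  I9: { [P → x num . f] }  — shift
  I10: { [P → x num f .] }  — reduce
  I11: { [F → num , . f] }  — shift
  I12: { [F → num , f .] }  — reduce
  I13: { [Y → n num .] }  — reduce
  I14: { [F → f f .] }  — reduce
  I15: { [Y → F n . num] }  — shift
  I16: { [Y → F n num .] }  — reduce

Every state is either a pure shift/goto state or contains exactly one complete item and nothing to shift — no conflicts. The grammar is LR(0).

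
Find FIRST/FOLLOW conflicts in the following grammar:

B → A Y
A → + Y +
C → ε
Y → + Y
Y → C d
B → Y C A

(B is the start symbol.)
No FIRST/FOLLOW conflicts.

A FIRST/FOLLOW conflict occurs when a non-terminal N has a nullable alternative N → β (β ⇒* ε) and another alternative N → α with FIRST(α) ∩ FOLLOW(N) ≠ ∅: on such a lookahead the parser cannot decide between expanding α and letting N vanish via β.

Nullable non-terminals: C.
C has a nullable alternative but only one production, so nothing to check.

A, B, Y have no nullable alternative, so no FIRST/FOLLOW check is needed there.

No FIRST/FOLLOW conflicts found.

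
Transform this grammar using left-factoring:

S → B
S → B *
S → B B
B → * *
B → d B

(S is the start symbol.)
S → B S'
S' → ε
S' → *
S' → B
B → * *
B → d B

Left-factoring transforms A → αβ₁ | αβ₂ into A → αA' and A' → β₁ | β₂
(α is the longest common prefix among the alternatives). Repeat until
no nonterminal has two alternatives with a common prefix.

Round 1: S has alternatives sharing prefix 'B'. Introduce S': S → B S'
  Add: S' → ε
  Add: S' → *
  Add: S' → B

No remaining common prefixes — done.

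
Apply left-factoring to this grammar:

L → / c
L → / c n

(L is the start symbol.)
Left-factoring transforms A → αβ₁ | αβ₂ into A → αA' and A' → β₁ | β₂
(α is the longest common prefix among the alternatives). Repeat until
no nonterminal has two alternatives with a common prefix.

Round 1: L has alternatives sharing prefix '/ c'. Introduce L': L → / c L'
  Add: L' → ε
  Add: L' → n

No remaining common prefixes — done.

Resulting grammar:
L → / c L'
L' → ε
L' → n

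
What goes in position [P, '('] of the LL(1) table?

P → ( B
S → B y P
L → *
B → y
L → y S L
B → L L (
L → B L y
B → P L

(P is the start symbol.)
P → ( B

To find M[P, '('], we find productions for P where '(' is in the predict set (PREDICT(N → α) = (FIRST(α) \ {ε}) ∪ (FOLLOW(N) if α ⇒* ε)).

P → ( B: PREDICT = { '(' }
  '(' is in predict set, so this production goes in M[P, '(']

M[P, '('] = P → ( B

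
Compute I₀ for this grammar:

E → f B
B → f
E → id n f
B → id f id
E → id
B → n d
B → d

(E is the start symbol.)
First, augment the grammar with E' → E
I₀ = CLOSURE({ [E' → . E] }):
  [E' → . E] has the dot before E: add [E → . f B], [E → . id n f], [E → . id]
No further items can be added.

I₀ = { [E → . f B], [E → . id n f], [E → . id], [E' → . E] }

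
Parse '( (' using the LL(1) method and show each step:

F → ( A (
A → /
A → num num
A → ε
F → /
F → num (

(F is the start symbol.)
LL(1) parsing maintains a stack (initially the start symbol over $) and the input. At each step: if the stack top is a terminal, match it against the current input token; if it is a non-terminal N, replace it with the RHS of M[N, lookahead] (the unique production whose predict set contains the lookahead).

Stack is shown with the top on the left.

Stack    Input  Action
----------------------
F $      ( ( $  output F → ( A (
( A ( $  ( ( $  match '('
A ( $    ( $    output A → ε
( $      ( $    match '('
$        $      accept

The string is accepted.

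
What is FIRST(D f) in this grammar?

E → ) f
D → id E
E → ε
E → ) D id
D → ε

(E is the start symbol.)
{ 'f', 'id' }

FIRST sets of the non-terminals involved (from the grammar, by fixed-point iteration):
  FIRST(D) = { 'id', ε }

To compute FIRST(D f), process the symbols left to right:
Symbol D is a non-terminal. Add FIRST(D) \ {ε} = { 'id' }
D is nullable (ε ∈ FIRST(D)), continue to the next symbol.
Symbol f is a terminal. Add 'f' and stop.
FIRST(D f) = { 'f', 'id' }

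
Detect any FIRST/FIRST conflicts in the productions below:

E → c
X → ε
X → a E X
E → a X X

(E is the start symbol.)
No FIRST/FIRST conflicts.

A FIRST/FIRST conflict occurs when two productions N → α and N → β for the same non-terminal have FIRST(α) ∩ FIRST(β) ≠ ∅ (with ε ∈ FIRST of a nullable right-hand side, so two nullable alternatives also conflict).

Productions for E:
  E → c: FIRST = { 'c' }
  E → a X X: FIRST = { 'a' }
Productions for X:
  X → ε: FIRST = { ε }
  X → a E X: FIRST = { 'a' }

All alternatives of each non-terminal have pairwise disjoint FIRST sets.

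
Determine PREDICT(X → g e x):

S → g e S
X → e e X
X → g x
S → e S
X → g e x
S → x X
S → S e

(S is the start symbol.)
{ 'g' }

PREDICT(X → g e x) = (FIRST(RHS) \ {ε}) ∪ (FOLLOW(X) if ε ∈ FIRST(RHS), i.e. RHS ⇒* ε)
FIRST(g e x) = { 'g' }
ε ∉ FIRST(g e x), so FOLLOW(X) is not added.
PREDICT(X → g e x) = { 'g' }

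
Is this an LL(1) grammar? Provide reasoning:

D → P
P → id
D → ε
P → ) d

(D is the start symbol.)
Yes, the grammar is LL(1).

A grammar is LL(1) if for each non-terminal N with multiple productions, the predict sets of those productions are pairwise disjoint, where PREDICT(N → α) = (FIRST(α) \ {ε}) ∪ (FOLLOW(N) if α ⇒* ε).

Relevant sets:
  FIRST(P) = { ')', 'id' }
  FOLLOW(D) = { $ }

For D:
  PREDICT(D → P) = { ')', 'id' }
  PREDICT(D → ε) = { $ }
For P:
  PREDICT(P → id) = { 'id' }
  PREDICT(P → ')' d) = { ')' }

All predict sets are disjoint. The grammar IS LL(1).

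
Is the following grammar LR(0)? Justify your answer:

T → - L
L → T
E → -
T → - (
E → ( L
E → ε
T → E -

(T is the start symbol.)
Augment with T' → T and build the canonical LR(0) collection (I0 = CLOSURE({[T' → . T]}), then GOTO on every symbol after a dot until no new states appear). It has 10 states:
  I0: { [E → . ( L], [E → . -], [E → .], [T → . - (], [T → . - L], [T → . E -], [T' → . T] }  — shift, reduce
  I1: { [E → ( . L], [E → . ( L], [E → . -], [E → .], [L → . T], [T → . - (], [T → . - L], [T → . E -] }  — shift, reduce
  I2: { [E → - .], [E → . ( L], [E → . -], [E → .], [L → . T], [T → - . (], [T → - . L], [T → . - (], [T → . - L], [T → . E -] }  — shift, 2 reduces
  I3: { [T → E . -] }  — shift
  I4: { [T' → T .] }  — accept
  I5: { [T → E - .] }  — reduce
  I6: { [E → ( . L], [E → . ( L], [E → . -], [E → .], [L → . T], [T → - ( .], [T → . - (], [T → . - L], [T → . E -] }  — shift, 2 reduces
  I7: { [T → - L .] }  — reduce
  I8: { [L → T .] }  — reduce
  I9: { [E → ( L .] }  — reduce

Conflict in state I0:
  Shift-reduce conflict between [E → .] and [E → . ( L]
So the grammar is NOT LR(0).

Answer: No. Shift-reduce conflict between [E → .] and [E → . ( L]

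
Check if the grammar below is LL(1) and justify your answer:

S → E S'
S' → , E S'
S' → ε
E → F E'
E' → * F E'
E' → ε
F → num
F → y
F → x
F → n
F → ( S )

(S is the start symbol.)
A grammar is LL(1) if for each non-terminal N with multiple productions, the predict sets of those productions are pairwise disjoint, where PREDICT(N → α) = (FIRST(α) \ {ε}) ∪ (FOLLOW(N) if α ⇒* ε).

Relevant sets:
  FOLLOW(S') = { $, ')' }
  FOLLOW(E') = { $, ')', ',' }

For S':
  PREDICT(S' → ',' E S') = { ',' }
  PREDICT(S' → ε) = { $, ')' }
For E':
  PREDICT(E' → '*' F E') = { '*' }
  PREDICT(E' → ε) = { $, ')', ',' }
For F:
  PREDICT(F → num) = { 'num' }
  PREDICT(F → y) = { 'y' }
  PREDICT(F → x) = { 'x' }
  PREDICT(F → n) = { 'n' }
  PREDICT(F → '(' S ')') = { '(' }
S, E have a single production, so nothing to check there.

All predict sets are disjoint. The grammar IS LL(1).

Answer: Yes, the grammar is LL(1).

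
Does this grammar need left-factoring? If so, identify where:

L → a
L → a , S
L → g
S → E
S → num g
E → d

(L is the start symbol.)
Left-factoring is needed when two productions for the same non-terminal
share a common prefix on the right-hand side.

Productions for L:
  L → a
  L → a , S
  L → g
Productions for S:
  S → E
  S → num g

Found common prefix 'a' in productions for L

Answer: Yes, L has productions with common prefix 'a'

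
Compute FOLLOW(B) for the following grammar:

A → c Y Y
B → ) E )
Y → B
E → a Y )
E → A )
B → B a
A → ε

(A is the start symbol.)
{ $, ')', 'a' }

To compute FOLLOW(B), find every occurrence of B on a right-hand side N → α B β: add FIRST(β) \ {ε}, and if β is empty or nullable also add FOLLOW(N). Iterate to a fixed point.

In Y → B: B is at the end, add FOLLOW(Y)
In B → B a: B is followed by a, add FIRST(a) \ {ε} = { 'a' }

The FOLLOW sets referred to above (computed the same way, to a fixed point):
  FOLLOW(Y) = { $, ')' }

Taking the union: FOLLOW(B) = { $, ')', 'a' }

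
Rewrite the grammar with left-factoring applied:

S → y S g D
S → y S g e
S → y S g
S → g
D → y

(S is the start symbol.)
Left-factoring transforms A → αβ₁ | αβ₂ into A → αA' and A' → β₁ | β₂
(α is the longest common prefix among the alternatives). Repeat until
no nonterminal has two alternatives with a common prefix.

Round 1: S has alternatives sharing prefix 'y S g'. Introduce S': S → y S g S'
  Add: S' → D
  Add: S' → e
  Add: S' → ε

No remaining common prefixes — done.

Resulting grammar:
S → y S g S'
S' → D
S' → e
S' → ε
S → g
D → y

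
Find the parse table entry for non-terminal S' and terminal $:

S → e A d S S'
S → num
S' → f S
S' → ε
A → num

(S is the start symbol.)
S' → ε

To find M[S', $], we find productions for S' where $ is in the predict set (PREDICT(N → α) = (FIRST(α) \ {ε}) ∪ (FOLLOW(N) if α ⇒* ε)).

Relevant sets:
  FOLLOW(S') = { $, 'f' }

S' → f S: PREDICT = { 'f' }
S' → ε: PREDICT = { $, 'f' }
  $ is in predict set, so this production goes in M[S', $]

M[S', $] = S' → ε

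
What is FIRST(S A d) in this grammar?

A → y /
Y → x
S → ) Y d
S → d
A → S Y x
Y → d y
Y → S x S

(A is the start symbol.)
{ ')', 'd' }

FIRST sets of the non-terminals involved (from the grammar, by fixed-point iteration):
  FIRST(S) = { ')', 'd' }

To compute FIRST(S A d), process the symbols left to right:
Symbol S is a non-terminal. Add FIRST(S) \ {ε} = { ')', 'd' }
S is not nullable (ε ∉ FIRST(S)), so stop here.
FIRST(S A d) = { ')', 'd' }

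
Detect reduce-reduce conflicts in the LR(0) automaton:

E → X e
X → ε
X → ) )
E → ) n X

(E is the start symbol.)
No reduce-reduce conflicts

A reduce-reduce conflict occurs when an LR(0) state has two complete items [A → α .] and [B → β .] — both call for a reduction, and with no lookahead the parser cannot choose between them.

Augment with E' → E and build the canonical LR(0) collection (I0 = CLOSURE({[E' → . E]}), then GOTO on every symbol after a dot until no new states appear). It has 9 states:
  I0: { [E → . ) n X], [E → . X e], [E' → . E], [X → . ) )], [X → .] }  — shift, reduce
  I1: { [E → ) . n X], [X → ) . )] }  — shift
  I2: { [E' → E .] }  — accept
  I3: { [E → X . e] }  — shift
  I4: { [E → X e .] }  — reduce
  I5: { [X → ) ) .] }  — reduce
  I6: { [E → ) n . X], [X → . ) )], [X → .] }  — shift, reduce
  I7: { [X → ) . )] }  — shift
  I8: { [E → ) n X .] }  — reduce

No state contains more than one complete item.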